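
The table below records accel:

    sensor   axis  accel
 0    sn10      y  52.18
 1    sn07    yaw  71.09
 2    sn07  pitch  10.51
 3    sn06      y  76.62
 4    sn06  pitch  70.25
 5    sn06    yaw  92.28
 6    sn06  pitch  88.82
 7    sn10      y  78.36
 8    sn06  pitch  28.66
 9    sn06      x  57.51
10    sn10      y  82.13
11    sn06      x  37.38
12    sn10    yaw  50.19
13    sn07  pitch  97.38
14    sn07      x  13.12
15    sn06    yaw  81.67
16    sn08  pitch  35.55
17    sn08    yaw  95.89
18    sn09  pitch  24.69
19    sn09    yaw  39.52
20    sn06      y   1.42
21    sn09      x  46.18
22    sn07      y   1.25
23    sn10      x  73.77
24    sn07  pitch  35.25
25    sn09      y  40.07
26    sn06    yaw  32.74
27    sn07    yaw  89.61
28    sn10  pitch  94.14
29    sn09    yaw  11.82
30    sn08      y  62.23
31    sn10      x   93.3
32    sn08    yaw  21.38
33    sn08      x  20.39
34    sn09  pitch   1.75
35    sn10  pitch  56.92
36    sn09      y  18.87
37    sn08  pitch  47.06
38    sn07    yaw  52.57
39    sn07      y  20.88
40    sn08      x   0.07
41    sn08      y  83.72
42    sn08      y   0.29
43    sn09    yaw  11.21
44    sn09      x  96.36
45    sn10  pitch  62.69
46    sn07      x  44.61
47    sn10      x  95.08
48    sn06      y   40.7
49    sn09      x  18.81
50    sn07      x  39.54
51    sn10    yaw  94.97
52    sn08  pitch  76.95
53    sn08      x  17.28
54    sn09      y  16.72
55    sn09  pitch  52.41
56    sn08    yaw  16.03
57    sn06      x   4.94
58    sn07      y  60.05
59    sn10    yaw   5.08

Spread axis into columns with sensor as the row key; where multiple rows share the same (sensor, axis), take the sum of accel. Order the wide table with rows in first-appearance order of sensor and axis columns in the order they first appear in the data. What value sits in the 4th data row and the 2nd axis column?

133.30

With rows in first-appearance order of sensor, row 4 is sensor=sn08. axis columns in first-appearance order: y, yaw, pitch, x; column 2 is yaw.
Long rows with sensor=sn08, axis=yaw: 95.89 + 21.38 + 16.03 = 133.30.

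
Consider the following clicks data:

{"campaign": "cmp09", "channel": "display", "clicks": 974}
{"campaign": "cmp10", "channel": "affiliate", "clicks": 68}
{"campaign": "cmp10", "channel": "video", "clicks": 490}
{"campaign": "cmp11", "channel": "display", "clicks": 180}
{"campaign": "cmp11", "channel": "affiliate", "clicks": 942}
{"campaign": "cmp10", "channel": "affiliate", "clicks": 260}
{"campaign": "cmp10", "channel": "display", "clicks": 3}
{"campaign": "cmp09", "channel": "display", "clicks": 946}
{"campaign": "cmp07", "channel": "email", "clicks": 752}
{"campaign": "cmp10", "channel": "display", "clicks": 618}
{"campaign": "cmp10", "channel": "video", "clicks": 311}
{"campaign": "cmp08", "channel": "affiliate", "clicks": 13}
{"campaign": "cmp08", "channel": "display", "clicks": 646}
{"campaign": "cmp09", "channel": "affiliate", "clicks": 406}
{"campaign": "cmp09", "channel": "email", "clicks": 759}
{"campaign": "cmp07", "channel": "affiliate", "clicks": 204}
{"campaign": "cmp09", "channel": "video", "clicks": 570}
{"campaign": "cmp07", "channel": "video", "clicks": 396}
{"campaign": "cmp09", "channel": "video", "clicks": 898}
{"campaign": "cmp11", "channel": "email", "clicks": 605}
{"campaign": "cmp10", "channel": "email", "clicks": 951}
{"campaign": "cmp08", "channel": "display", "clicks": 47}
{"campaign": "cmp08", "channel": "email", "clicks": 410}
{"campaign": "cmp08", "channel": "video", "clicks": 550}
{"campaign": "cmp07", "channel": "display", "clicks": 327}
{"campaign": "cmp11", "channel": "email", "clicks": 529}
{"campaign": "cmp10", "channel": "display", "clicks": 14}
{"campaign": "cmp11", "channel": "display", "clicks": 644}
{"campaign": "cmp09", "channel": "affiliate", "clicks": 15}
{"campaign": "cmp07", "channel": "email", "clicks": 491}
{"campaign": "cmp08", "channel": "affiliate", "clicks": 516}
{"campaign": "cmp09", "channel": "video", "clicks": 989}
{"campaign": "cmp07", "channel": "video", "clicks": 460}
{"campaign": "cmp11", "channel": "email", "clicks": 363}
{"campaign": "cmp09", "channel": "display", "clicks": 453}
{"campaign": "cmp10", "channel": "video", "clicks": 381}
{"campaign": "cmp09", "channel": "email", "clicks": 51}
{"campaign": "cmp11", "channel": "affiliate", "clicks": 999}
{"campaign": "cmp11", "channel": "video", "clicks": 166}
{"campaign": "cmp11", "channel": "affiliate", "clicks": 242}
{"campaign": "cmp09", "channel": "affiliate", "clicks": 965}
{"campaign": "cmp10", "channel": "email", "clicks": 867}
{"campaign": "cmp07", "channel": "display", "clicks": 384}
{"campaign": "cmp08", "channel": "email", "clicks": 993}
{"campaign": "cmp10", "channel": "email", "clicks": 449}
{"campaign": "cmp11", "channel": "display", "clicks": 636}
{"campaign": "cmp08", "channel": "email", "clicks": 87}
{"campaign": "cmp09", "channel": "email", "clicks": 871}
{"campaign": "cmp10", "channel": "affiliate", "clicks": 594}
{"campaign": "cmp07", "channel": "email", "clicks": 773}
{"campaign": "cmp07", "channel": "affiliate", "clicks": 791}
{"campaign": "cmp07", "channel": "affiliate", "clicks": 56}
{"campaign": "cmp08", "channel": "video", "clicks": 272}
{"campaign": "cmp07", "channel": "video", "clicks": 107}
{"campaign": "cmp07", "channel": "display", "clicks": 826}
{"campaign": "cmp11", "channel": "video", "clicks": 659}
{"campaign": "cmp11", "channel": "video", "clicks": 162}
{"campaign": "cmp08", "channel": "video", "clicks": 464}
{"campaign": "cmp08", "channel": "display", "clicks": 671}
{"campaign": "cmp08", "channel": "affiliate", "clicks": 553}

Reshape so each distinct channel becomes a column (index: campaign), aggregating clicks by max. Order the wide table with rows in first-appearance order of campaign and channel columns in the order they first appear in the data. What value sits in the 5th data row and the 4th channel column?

With rows in first-appearance order of campaign, row 5 is campaign=cmp08. channel columns in first-appearance order: display, affiliate, video, email; column 4 is email.
Long rows with campaign=cmp08, channel=email: max(410, 993, 87) = 993.

993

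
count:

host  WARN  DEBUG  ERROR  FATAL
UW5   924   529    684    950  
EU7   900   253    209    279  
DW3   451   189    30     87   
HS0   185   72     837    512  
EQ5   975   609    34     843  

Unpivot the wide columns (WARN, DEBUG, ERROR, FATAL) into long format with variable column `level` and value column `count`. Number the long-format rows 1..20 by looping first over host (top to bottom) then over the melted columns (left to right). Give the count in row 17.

975

20 rows total (5 × 4). Row 17: index ⌊(17-1)/4⌋ = 4 into host → EQ5; (17-1) mod 4 = 0 into the melted columns → WARN.
So row 17 is (EQ5, WARN, 975); count = 975.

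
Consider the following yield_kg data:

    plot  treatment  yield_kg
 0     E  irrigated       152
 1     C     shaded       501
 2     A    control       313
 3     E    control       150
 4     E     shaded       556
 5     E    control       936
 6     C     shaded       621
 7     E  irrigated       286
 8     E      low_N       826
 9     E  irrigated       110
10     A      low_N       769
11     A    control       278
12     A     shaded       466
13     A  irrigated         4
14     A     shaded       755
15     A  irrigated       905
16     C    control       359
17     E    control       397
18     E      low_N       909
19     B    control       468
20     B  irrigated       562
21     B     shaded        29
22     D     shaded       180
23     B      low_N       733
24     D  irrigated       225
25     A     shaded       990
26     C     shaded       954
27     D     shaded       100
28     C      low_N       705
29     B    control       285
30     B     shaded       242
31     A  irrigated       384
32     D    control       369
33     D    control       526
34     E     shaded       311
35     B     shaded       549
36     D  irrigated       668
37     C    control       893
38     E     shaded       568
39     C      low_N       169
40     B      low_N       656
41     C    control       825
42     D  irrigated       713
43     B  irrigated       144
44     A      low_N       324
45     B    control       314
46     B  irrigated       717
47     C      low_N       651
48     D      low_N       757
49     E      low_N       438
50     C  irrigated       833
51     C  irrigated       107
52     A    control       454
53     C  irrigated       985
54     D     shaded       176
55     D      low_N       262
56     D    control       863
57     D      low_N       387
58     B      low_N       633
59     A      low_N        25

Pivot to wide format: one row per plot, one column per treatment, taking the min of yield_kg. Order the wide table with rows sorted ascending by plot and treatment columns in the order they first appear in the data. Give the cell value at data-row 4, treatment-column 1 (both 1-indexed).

With rows sorted ascending by plot, row 4 is plot=D. treatment columns in first-appearance order: irrigated, shaded, control, low_N; column 1 is irrigated.
Long rows with plot=D, treatment=irrigated: min(225, 668, 713) = 225.

225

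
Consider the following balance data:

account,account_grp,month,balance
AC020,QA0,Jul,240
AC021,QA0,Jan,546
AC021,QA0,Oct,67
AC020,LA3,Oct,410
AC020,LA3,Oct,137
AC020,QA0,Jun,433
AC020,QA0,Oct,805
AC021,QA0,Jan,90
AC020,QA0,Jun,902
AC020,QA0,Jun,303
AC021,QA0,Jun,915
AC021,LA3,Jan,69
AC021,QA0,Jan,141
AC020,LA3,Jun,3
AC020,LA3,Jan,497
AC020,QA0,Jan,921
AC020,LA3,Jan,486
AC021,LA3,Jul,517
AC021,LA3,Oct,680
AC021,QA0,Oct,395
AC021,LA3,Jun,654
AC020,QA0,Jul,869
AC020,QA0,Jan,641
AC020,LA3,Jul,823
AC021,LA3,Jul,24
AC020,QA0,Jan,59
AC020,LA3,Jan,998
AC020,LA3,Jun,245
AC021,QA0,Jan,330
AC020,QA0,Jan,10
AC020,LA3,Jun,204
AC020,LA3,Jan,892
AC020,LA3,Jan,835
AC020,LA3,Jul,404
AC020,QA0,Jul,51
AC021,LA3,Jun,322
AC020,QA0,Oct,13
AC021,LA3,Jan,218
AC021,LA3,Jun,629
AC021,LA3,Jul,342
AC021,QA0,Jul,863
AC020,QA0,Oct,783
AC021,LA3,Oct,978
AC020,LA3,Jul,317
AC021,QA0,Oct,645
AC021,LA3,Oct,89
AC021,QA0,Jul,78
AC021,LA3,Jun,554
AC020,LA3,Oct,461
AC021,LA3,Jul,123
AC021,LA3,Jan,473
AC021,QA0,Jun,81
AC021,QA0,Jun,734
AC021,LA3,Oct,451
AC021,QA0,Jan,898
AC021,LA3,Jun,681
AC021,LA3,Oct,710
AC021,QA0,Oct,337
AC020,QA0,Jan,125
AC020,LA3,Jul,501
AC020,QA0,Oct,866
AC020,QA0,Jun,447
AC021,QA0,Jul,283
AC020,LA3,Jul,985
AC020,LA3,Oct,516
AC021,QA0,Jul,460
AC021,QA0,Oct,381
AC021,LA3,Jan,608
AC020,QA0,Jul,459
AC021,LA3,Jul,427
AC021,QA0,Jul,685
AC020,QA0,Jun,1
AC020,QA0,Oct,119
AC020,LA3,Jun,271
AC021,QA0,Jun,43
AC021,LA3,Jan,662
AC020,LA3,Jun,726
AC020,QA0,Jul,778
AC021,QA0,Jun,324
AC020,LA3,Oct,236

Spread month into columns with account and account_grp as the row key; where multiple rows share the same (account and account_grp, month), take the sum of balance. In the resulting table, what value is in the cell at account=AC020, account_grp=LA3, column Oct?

1760

Rows with account=AC020, account_grp=LA3 and month=Oct: balance values are 410, 137, 461, 516, 236.
410 + 137 + 461 + 516 + 236 = 1760.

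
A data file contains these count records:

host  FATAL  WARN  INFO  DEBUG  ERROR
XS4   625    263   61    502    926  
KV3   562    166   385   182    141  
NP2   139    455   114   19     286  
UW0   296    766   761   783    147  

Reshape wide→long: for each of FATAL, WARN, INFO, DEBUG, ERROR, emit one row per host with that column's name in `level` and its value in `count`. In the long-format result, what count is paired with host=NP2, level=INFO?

114

Unpivoting turns each (host, wide-column) pair into one long row.
The wide cell at row NP2, column INFO holds 114, so the long row (NP2, INFO) has count=114.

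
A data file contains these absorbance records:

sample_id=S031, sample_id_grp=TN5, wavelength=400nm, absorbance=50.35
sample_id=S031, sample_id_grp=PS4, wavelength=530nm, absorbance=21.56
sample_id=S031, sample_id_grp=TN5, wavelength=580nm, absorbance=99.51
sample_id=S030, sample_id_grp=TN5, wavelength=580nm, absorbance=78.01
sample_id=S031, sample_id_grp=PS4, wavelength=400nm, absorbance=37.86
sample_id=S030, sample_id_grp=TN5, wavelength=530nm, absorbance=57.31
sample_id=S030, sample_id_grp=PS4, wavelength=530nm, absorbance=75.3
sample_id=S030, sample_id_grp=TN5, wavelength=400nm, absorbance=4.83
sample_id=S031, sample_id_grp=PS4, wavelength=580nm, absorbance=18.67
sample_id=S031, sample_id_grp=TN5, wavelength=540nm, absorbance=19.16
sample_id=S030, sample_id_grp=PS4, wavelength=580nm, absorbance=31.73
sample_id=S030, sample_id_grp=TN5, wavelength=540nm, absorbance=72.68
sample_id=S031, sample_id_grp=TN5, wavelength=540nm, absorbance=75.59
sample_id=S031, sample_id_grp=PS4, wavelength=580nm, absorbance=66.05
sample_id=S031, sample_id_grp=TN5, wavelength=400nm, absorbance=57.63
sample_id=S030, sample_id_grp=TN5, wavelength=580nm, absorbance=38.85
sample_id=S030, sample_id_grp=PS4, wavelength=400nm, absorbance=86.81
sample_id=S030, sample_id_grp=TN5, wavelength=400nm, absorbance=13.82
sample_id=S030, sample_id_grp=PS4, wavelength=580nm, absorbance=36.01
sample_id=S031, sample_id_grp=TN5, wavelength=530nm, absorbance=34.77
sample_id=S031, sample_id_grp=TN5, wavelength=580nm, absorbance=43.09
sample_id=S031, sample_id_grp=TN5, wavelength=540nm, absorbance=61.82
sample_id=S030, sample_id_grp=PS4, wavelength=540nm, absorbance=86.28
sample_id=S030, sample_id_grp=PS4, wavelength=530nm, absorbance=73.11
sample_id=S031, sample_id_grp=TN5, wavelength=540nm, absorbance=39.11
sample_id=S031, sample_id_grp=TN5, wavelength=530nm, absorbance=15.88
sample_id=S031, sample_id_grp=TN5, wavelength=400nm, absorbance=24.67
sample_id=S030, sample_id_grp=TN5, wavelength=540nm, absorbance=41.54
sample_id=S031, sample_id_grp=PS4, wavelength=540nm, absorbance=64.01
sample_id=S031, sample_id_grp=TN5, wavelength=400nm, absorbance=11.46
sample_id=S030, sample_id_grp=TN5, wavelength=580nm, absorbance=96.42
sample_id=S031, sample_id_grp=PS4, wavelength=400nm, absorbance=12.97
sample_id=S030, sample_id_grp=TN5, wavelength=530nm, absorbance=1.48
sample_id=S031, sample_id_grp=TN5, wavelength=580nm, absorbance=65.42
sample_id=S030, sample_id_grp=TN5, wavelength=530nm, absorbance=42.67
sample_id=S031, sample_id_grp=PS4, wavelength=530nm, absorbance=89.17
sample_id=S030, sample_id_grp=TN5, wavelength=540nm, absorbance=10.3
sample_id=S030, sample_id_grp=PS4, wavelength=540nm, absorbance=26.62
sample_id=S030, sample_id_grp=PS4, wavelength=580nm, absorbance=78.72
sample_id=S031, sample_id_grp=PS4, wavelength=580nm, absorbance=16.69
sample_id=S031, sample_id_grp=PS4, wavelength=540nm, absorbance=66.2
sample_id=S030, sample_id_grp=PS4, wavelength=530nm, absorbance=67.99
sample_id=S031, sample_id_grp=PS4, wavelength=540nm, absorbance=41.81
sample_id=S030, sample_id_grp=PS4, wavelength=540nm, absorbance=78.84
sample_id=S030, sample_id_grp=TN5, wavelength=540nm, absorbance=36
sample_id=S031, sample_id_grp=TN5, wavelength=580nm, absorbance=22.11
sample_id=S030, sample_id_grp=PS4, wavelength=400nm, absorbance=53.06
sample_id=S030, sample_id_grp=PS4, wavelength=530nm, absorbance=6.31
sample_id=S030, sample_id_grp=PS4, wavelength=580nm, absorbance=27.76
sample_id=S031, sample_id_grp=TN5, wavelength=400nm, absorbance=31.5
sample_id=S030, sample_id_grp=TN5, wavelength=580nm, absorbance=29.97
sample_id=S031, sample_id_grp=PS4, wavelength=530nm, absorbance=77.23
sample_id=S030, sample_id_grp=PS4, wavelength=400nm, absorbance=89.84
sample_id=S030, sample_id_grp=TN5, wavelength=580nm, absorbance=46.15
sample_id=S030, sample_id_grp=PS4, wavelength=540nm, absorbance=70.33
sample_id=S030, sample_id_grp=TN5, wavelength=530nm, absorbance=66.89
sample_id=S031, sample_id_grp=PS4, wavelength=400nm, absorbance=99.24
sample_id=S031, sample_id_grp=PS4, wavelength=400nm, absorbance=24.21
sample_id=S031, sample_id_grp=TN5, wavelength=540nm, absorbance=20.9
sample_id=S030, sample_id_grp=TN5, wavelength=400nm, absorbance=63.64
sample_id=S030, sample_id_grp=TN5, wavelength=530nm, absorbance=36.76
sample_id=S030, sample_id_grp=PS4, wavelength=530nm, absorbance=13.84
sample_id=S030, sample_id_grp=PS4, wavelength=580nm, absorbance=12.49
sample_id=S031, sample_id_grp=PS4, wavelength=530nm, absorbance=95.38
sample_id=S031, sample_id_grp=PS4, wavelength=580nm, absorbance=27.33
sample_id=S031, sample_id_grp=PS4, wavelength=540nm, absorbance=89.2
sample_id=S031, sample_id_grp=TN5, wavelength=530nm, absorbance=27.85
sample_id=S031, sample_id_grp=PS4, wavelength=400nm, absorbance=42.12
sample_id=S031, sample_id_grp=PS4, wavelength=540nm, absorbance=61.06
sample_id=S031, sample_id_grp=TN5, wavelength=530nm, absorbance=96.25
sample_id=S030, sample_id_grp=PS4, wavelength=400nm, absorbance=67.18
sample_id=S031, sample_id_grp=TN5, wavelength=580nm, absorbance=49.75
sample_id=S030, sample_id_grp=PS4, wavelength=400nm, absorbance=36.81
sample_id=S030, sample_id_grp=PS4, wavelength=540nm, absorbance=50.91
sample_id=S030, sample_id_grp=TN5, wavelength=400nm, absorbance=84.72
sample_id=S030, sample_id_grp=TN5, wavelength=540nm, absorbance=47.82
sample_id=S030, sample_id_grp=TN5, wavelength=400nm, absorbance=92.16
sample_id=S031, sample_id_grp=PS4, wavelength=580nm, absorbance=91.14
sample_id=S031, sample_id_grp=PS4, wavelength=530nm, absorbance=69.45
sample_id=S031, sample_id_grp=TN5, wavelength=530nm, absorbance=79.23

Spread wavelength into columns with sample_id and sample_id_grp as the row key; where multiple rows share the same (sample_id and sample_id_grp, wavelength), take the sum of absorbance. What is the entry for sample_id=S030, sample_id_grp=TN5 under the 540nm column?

208.34

Rows with sample_id=S030, sample_id_grp=TN5 and wavelength=540nm: absorbance values are 72.68, 41.54, 10.3, 36, 47.82.
72.68 + 41.54 + 10.3 + 36 + 47.82 = 208.34.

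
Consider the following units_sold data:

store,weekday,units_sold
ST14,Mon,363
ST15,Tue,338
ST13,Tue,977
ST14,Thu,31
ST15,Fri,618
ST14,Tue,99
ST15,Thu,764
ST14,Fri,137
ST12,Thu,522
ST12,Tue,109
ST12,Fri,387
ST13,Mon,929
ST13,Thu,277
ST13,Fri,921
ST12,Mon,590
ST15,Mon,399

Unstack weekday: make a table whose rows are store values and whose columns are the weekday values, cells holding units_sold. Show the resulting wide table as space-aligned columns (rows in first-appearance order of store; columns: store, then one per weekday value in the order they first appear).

store  Mon  Tue  Thu  Fri
ST14   363  99   31   137
ST15   399  338  764  618
ST13   929  977  277  921
ST12   590  109  522  387

Columns: store plus the 4 distinct weekday values (Mon, Tue, Thu, Fri).
For example, row ST14 column Mon takes units_sold=363 from the long row (ST14, Mon).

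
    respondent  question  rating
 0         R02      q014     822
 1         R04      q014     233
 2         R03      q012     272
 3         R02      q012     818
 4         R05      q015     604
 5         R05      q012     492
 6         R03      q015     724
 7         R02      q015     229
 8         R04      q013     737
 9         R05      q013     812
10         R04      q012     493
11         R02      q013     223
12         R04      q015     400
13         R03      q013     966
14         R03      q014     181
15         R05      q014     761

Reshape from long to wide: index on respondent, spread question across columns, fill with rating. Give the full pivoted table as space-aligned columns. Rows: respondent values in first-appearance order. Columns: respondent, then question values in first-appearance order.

Columns: respondent plus the 4 distinct question values (q014, q012, q015, q013).
For example, row R02 column q014 takes rating=822 from the long row (R02, q014).

respondent  q014  q012  q015  q013
R02         822   818   229   223 
R04         233   493   400   737 
R03         181   272   724   966 
R05         761   492   604   812 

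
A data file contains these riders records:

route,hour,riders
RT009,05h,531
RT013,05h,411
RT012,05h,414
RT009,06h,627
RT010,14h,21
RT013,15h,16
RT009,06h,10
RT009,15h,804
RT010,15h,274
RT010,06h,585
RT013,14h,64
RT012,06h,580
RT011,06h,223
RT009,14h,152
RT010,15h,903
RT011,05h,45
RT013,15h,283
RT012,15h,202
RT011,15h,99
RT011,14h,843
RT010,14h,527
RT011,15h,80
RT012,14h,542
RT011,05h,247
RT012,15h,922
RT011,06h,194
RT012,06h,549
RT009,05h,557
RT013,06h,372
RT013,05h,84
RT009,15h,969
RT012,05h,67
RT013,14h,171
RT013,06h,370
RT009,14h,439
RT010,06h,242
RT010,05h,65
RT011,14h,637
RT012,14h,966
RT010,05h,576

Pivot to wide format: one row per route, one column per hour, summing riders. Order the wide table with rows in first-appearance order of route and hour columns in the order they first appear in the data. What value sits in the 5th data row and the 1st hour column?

292

With rows in first-appearance order of route, row 5 is route=RT011. hour columns in first-appearance order: 05h, 06h, 14h, 15h; column 1 is 05h.
Long rows with route=RT011, hour=05h: 45 + 247 = 292.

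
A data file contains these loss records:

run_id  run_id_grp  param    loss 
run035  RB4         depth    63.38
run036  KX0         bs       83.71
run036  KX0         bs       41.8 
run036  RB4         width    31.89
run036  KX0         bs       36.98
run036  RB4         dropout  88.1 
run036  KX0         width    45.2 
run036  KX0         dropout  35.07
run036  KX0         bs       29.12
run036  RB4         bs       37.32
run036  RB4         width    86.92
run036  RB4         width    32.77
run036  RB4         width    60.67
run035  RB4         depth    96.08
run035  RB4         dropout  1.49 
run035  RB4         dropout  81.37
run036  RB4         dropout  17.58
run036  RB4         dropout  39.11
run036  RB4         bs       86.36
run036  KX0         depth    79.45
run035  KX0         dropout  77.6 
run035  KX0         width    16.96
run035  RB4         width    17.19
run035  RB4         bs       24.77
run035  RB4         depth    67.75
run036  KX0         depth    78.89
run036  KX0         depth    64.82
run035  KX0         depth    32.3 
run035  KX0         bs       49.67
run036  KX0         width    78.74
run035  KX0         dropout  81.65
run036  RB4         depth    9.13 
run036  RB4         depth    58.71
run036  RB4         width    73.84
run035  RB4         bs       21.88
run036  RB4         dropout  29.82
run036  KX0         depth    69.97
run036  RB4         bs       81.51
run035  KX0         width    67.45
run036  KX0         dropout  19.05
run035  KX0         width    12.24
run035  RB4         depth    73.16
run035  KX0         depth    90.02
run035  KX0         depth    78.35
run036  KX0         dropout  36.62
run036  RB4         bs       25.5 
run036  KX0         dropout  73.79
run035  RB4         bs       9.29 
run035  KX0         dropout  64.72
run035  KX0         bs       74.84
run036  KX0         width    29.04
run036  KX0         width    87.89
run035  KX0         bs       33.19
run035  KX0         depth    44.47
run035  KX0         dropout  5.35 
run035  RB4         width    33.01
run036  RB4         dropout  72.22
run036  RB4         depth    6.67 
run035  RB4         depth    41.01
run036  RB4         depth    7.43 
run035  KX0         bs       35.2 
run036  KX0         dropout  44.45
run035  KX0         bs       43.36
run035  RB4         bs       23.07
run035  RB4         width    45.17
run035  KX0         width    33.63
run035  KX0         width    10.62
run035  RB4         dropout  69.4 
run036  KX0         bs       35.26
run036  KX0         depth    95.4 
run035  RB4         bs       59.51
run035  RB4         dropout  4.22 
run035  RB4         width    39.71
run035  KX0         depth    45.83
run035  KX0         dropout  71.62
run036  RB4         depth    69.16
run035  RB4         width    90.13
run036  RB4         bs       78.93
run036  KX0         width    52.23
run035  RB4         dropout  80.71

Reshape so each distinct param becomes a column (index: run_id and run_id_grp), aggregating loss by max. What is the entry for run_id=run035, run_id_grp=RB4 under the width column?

90.13

Rows with run_id=run035, run_id_grp=RB4 and param=width: loss values are 17.19, 33.01, 45.17, 39.71, 90.13.
max(17.19, 33.01, 45.17, 39.71, 90.13) = 90.13.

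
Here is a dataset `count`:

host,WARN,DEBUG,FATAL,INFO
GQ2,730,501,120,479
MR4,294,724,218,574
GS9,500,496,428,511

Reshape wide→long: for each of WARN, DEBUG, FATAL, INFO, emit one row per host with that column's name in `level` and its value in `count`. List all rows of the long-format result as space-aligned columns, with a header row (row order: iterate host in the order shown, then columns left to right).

Each (host, column) pair becomes one row: 3 × 4 = 12 rows.
For example, (GQ2, WARN) → count=730.

host  level  count
GQ2   WARN   730  
GQ2   DEBUG  501  
GQ2   FATAL  120  
GQ2   INFO   479  
MR4   WARN   294  
MR4   DEBUG  724  
MR4   FATAL  218  
MR4   INFO   574  
GS9   WARN   500  
GS9   DEBUG  496  
GS9   FATAL  428  
GS9   INFO   511  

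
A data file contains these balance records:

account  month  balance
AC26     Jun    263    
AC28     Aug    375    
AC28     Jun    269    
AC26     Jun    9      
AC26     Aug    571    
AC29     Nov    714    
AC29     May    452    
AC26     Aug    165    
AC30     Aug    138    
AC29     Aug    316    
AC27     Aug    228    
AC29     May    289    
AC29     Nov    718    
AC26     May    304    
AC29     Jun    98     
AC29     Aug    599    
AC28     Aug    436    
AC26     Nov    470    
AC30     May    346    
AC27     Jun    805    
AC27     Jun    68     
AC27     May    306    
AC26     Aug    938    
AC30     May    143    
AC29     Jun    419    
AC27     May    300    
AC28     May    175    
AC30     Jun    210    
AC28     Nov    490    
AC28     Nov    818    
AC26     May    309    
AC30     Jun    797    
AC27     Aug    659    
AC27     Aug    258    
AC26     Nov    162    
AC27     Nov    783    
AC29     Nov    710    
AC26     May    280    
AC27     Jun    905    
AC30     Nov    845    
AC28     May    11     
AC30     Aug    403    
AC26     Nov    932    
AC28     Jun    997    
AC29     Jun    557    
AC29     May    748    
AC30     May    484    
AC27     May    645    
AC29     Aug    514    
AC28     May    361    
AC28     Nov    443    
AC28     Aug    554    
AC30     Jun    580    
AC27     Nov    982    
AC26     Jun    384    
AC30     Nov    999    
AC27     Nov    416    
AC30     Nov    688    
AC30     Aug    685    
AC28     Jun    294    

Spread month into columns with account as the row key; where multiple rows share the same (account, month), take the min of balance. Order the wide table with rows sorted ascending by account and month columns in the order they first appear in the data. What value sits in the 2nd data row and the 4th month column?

With rows sorted ascending by account, row 2 is account=AC27. month columns in first-appearance order: Jun, Aug, Nov, May; column 4 is May.
Long rows with account=AC27, month=May: min(306, 300, 645) = 300.

300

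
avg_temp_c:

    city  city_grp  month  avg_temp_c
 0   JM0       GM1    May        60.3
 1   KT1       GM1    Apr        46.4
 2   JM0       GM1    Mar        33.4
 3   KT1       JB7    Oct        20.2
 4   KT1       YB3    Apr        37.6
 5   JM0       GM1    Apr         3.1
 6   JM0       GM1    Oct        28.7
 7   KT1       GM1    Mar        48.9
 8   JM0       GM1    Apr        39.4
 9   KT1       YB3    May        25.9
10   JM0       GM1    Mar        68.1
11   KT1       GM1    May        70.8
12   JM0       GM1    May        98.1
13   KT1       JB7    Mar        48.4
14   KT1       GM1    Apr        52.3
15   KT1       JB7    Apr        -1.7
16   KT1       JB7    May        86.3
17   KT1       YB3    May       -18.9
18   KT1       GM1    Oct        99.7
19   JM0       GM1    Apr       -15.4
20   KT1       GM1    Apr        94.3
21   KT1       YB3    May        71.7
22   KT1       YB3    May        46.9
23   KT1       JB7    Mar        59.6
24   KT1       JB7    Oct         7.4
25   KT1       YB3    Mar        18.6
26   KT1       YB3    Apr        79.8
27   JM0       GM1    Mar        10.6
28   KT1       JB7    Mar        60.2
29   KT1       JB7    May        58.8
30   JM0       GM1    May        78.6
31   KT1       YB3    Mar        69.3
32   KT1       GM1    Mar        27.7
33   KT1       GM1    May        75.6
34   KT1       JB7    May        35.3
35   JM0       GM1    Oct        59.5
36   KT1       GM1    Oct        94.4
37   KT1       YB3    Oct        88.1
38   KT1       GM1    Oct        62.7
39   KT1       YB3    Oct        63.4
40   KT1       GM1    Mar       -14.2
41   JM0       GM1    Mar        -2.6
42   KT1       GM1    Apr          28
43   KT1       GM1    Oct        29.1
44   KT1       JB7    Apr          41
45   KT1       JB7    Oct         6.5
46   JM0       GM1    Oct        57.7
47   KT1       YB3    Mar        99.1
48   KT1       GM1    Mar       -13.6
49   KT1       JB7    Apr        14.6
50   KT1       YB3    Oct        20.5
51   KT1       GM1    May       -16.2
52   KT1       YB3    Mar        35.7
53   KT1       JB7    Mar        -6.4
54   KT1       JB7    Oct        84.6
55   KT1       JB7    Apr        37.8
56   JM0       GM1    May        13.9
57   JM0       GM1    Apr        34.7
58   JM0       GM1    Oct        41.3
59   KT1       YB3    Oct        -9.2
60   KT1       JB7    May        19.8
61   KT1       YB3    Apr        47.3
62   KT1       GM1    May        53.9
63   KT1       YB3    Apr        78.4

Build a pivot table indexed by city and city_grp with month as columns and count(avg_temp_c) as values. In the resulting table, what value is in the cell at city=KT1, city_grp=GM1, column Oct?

4

Rows with city=KT1, city_grp=GM1 and month=Oct: avg_temp_c values are 99.7, 94.4, 62.7, 29.1.
4 rows match — count = 4.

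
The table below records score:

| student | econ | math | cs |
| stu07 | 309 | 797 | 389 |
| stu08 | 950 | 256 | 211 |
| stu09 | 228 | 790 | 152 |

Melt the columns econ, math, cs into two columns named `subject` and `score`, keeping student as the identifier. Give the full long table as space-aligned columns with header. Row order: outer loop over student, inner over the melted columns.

Each (student, column) pair becomes one row: 3 × 3 = 9 rows.
For example, (stu07, econ) → score=309.

student  subject  score
stu07    econ     309  
stu07    math     797  
stu07    cs       389  
stu08    econ     950  
stu08    math     256  
stu08    cs       211  
stu09    econ     228  
stu09    math     790  
stu09    cs       152  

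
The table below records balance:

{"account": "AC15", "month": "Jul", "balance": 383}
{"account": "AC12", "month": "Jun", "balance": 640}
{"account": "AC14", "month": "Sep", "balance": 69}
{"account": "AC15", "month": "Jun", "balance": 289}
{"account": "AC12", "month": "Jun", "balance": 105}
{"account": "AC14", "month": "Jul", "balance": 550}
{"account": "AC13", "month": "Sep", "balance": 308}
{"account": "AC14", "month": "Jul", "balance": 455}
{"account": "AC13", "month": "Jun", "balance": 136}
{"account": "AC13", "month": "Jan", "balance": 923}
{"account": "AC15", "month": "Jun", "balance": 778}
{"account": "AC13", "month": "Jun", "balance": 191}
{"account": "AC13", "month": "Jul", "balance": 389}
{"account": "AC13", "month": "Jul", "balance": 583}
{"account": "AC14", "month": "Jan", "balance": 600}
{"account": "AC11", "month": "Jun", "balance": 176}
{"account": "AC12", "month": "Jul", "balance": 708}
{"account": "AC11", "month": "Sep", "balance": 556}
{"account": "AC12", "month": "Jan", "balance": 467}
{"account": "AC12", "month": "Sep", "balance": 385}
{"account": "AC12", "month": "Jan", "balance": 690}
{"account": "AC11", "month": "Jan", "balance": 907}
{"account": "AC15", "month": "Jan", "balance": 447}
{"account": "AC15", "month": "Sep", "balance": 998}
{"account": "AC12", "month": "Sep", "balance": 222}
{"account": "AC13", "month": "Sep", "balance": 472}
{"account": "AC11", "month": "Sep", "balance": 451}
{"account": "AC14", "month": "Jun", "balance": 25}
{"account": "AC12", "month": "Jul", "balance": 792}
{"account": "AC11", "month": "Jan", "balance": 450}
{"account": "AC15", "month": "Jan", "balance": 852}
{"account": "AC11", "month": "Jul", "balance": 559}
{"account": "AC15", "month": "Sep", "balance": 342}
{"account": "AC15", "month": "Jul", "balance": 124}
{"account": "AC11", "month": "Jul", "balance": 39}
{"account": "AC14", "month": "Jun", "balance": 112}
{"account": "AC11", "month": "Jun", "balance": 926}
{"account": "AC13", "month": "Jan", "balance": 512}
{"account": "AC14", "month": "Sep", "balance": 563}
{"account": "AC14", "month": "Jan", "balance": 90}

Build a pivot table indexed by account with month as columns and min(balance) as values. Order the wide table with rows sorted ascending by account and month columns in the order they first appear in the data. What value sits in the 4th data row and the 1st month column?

With rows sorted ascending by account, row 4 is account=AC14. month columns in first-appearance order: Jul, Jun, Sep, Jan; column 1 is Jul.
Long rows with account=AC14, month=Jul: min(550, 455) = 455.

455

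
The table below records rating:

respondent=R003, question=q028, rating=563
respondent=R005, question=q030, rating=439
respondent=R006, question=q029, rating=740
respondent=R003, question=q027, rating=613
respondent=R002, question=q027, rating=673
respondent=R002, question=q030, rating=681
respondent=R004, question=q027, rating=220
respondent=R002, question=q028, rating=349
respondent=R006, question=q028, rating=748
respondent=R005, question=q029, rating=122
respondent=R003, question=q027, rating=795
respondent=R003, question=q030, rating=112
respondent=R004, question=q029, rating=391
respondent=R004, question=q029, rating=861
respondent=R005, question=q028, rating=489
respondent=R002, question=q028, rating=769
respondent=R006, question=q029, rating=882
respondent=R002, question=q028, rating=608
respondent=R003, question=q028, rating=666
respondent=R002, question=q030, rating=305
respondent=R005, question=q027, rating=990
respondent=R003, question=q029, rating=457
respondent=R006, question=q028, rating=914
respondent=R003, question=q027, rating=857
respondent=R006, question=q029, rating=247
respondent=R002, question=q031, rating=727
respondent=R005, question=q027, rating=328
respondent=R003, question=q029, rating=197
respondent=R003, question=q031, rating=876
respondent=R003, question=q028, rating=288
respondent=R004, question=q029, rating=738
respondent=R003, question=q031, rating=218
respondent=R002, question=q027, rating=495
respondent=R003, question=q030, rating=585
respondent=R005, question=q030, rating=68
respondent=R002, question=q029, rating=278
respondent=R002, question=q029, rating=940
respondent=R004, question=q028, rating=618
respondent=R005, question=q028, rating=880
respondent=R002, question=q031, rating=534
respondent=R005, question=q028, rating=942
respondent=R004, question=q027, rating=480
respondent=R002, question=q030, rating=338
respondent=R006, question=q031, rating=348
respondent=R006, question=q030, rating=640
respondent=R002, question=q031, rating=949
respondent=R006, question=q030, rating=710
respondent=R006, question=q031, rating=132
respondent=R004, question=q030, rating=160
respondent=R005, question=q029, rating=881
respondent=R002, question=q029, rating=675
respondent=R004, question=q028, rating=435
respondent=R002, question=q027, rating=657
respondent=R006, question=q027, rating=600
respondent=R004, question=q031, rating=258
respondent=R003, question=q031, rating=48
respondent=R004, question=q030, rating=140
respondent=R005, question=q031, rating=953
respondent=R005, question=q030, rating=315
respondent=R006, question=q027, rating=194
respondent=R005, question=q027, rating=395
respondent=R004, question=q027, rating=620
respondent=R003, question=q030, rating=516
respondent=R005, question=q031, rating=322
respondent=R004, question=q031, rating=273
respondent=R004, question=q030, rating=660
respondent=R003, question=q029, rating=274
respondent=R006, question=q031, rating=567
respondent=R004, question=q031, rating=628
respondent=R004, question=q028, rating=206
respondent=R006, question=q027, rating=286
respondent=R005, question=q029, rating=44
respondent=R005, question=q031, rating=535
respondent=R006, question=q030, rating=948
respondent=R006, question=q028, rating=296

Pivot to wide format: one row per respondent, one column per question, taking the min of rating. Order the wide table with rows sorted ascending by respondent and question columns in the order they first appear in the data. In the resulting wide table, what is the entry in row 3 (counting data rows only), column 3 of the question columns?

With rows sorted ascending by respondent, row 3 is respondent=R004. question columns in first-appearance order: q028, q030, q029, q027, q031; column 3 is q029.
Long rows with respondent=R004, question=q029: min(391, 861, 738) = 391.

391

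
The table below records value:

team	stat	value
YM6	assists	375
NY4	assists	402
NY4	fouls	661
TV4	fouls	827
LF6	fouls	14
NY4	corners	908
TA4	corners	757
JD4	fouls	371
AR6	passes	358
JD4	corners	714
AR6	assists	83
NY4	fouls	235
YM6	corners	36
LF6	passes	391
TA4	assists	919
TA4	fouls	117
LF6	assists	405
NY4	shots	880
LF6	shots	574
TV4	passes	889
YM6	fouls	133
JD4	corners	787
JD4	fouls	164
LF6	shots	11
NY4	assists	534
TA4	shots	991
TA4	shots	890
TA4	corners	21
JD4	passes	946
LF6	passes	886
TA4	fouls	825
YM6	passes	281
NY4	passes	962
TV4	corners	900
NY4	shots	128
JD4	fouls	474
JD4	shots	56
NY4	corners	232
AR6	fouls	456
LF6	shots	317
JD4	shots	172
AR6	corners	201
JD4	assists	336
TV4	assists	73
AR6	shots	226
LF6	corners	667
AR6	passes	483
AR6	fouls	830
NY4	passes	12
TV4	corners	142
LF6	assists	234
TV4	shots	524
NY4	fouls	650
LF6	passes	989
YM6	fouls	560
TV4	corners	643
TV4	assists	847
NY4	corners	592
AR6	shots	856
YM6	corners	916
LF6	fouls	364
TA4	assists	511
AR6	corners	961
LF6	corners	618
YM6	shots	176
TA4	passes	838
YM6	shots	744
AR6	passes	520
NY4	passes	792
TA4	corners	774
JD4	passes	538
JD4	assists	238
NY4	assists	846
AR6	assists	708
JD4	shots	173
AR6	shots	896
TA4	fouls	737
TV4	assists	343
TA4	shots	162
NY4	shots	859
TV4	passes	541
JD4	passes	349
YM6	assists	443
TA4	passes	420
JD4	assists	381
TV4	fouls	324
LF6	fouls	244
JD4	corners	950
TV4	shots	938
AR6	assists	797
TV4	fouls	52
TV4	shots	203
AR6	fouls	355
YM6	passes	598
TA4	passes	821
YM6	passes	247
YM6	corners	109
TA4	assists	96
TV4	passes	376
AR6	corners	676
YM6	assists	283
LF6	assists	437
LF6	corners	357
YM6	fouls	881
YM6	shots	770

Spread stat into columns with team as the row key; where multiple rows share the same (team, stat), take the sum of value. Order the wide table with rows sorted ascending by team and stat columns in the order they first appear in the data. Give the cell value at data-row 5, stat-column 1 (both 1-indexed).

With rows sorted ascending by team, row 5 is team=TA4. stat columns in first-appearance order: assists, fouls, corners, passes, shots; column 1 is assists.
Long rows with team=TA4, stat=assists: 919 + 511 + 96 = 1526.

1526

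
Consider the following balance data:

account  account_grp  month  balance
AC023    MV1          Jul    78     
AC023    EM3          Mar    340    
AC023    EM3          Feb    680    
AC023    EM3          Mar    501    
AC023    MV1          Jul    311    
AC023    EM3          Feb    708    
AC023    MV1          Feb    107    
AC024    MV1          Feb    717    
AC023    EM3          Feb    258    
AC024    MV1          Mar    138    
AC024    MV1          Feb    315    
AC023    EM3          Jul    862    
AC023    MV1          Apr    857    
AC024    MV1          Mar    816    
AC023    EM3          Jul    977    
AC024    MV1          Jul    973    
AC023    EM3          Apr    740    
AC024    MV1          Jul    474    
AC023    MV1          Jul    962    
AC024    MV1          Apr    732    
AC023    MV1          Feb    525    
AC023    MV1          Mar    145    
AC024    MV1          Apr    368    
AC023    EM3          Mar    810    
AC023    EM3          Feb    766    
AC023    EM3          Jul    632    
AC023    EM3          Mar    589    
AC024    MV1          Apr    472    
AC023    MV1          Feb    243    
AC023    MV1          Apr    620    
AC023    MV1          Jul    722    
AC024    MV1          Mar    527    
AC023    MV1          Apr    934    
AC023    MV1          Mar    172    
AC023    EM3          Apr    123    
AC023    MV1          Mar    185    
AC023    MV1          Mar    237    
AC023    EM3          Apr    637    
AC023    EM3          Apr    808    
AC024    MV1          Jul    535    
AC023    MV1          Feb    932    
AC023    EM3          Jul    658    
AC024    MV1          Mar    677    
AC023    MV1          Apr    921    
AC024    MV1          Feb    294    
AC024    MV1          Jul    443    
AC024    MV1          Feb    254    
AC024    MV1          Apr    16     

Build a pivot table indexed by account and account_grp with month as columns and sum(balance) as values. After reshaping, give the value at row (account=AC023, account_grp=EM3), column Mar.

Rows with account=AC023, account_grp=EM3 and month=Mar: balance values are 340, 501, 810, 589.
340 + 501 + 810 + 589 = 2240.

2240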